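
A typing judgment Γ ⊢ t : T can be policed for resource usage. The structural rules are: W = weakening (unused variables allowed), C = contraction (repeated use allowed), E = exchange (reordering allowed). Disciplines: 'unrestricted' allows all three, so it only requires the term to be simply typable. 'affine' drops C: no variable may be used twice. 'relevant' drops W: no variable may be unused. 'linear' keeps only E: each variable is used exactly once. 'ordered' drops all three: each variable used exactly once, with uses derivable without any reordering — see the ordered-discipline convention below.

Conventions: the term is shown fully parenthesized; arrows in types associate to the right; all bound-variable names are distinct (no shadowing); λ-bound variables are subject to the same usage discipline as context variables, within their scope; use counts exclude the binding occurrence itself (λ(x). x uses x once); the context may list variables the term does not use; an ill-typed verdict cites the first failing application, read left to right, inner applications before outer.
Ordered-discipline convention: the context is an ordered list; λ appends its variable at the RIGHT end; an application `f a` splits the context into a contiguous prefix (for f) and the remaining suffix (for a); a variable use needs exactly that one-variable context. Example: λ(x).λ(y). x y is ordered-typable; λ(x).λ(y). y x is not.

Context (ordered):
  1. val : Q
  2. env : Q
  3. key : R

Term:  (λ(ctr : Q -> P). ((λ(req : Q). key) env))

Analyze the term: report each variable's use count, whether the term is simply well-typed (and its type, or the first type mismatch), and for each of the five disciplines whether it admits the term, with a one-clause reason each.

use counts: val=0, env=1, key=1, ctr (bound)=0, req (bound)=0
left-to-right use order: key, env
typing: well-typed — term : (Q -> P) -> R
ordered: ✗ — unused: val, ctr, req — weakening required
linear: ✗ — unused: val, ctr, req — weakening required
affine: ✓ — at most one use each (val, env, key, ctr, req)
relevant: ✗ — unused: val, ctr, req — weakening required
unrestricted: ✓ — typability at (Q -> P) -> R is all that's needed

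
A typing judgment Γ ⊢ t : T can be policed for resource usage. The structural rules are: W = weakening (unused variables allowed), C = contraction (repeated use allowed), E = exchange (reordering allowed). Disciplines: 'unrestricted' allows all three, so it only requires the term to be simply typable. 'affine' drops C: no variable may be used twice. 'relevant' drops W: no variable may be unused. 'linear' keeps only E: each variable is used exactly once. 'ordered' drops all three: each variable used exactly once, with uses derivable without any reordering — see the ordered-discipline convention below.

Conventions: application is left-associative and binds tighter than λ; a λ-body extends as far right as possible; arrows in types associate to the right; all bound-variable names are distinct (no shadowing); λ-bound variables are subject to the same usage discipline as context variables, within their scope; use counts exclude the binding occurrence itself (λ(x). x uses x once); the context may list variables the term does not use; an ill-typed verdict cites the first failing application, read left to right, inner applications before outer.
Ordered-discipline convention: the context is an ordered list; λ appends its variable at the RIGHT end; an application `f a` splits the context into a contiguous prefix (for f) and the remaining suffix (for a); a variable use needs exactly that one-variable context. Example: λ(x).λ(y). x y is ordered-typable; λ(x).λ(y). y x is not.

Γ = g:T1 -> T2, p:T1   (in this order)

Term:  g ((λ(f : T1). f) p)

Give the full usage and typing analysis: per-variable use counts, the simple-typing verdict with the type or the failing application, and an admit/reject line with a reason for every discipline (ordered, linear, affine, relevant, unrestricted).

usage: g=1; p=1; f [bound]=1
uses in reading order: g, f, p
typing: the term checks, with type T2
ordered: ✓ — single-use (g, p, f), ordered derivation ok
linear: ✓ — g, p, f: one use apiece
affine: ✓ — g, p, f: no repeats, contraction unneeded
relevant: ✓ — g, p, f: all used, weakening unneeded
unrestricted: ✓ — type-checks (T2) and nothing is barred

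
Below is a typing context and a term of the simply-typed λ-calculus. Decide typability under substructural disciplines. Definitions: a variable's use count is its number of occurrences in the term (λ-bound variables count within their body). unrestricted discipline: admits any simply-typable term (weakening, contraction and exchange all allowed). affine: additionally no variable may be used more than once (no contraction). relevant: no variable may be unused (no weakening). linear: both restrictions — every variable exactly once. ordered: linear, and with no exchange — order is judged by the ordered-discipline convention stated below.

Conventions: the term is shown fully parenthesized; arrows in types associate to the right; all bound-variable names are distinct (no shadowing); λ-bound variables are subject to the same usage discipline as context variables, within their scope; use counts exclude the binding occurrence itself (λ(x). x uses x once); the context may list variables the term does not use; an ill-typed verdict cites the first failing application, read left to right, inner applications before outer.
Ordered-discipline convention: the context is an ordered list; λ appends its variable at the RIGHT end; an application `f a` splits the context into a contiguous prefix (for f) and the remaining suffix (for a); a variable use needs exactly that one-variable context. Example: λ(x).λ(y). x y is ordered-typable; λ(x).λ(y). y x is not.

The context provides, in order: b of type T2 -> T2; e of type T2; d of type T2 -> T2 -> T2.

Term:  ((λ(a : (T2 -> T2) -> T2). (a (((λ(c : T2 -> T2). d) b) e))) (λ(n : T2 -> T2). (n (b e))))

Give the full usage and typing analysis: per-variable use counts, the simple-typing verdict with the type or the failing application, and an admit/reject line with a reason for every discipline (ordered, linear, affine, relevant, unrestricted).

usage: b: 2; e: 2; d: 1; a (bound): 1; c (bound): 0; n (bound): 1
order of uses: a, d, b, e, n, b, e
typing: ✓ — T2
ordered ✗ (uses contraction: b ×2, e ×2; unused: c — weakening required)
linear ✗ (uses contraction: b ×2, e ×2; unused: c — weakening required)
affine ✗ (uses contraction: b ×2, e ×2)
relevant ✗ (unused: c — weakening required)
unrestricted ✓ (type-checks (T2) and nothing is barred)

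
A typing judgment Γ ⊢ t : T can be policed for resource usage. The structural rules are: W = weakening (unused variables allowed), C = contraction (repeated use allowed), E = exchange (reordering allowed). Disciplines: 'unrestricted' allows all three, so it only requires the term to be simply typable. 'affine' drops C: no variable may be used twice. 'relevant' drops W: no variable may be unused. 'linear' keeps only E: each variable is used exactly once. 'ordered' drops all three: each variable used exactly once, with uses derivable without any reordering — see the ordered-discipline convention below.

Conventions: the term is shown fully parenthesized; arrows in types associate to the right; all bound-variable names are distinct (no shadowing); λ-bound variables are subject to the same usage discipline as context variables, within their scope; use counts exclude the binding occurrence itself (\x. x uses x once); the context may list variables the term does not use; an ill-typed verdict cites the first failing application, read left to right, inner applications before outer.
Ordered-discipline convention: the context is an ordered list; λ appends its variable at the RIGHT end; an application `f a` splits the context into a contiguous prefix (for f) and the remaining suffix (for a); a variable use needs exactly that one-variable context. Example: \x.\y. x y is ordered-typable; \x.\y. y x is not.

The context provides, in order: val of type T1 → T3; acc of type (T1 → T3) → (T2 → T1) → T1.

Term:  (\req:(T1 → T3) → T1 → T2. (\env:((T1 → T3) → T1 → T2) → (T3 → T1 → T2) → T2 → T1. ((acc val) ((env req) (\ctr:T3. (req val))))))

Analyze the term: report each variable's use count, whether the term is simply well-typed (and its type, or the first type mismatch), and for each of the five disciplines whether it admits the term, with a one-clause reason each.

usage: val=2; acc=1; req (bound)=2; env (bound)=1; ctr (bound)=0
left-to-right use order: acc, val, env, req, req, val
typing: well-typed — term : ((T1 → T3) → T1 → T2) → (((T1 → T3) → T1 → T2) → (T3 → T1 → T2) → T2 → T1) → T1
ordered ✗ (val ×2, req ×2 used more than once (contraction); ctr never used (weakening))
linear ✗ (val ×2, req ×2 used more than once (contraction); ctr never used (weakening))
affine ✗ (val ×2, req ×2 used more than once (contraction))
relevant ✗ (ctr never used (weakening))
unrestricted ✓ (simply typable at ((T1 → T3) → T1 → T2) → (((T1 → T3) → T1 → T2) → (T3 → T1 → T2) → T2 → T1) → T1; W, C, E all held)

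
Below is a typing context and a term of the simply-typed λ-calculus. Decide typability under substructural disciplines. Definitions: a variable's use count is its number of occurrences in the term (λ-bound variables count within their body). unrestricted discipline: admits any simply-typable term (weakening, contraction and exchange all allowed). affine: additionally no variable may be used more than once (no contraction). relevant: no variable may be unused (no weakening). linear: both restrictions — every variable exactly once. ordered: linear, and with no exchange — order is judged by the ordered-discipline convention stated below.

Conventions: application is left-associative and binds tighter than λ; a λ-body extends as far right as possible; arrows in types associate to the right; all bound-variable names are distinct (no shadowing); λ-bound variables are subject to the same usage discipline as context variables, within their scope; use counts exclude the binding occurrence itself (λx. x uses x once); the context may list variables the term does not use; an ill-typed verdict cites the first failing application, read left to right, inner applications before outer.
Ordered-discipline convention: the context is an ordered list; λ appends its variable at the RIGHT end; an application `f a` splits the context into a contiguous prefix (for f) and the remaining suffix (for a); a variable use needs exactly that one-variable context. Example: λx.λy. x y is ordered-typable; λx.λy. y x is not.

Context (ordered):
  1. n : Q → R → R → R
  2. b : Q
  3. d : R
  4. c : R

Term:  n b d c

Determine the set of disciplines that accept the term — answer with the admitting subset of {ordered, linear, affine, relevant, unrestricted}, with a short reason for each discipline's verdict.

admitted by: ordered, linear, affine, relevant, unrestricted
use counts: n=1; b=1; d=1; c=1
left-to-right use order: n, b, d, c
typing: ✓ — R
ordered ✓ (n, b, d, c: once each, no exchange needed)
linear ✓ (single use per variable (n, b, d, c))
affine ✓ (n, b, d, c: no repeats, contraction unneeded)
relevant ✓ (every one of n, b, d, c appears)
unrestricted ✓ (typability at R is all that's needed)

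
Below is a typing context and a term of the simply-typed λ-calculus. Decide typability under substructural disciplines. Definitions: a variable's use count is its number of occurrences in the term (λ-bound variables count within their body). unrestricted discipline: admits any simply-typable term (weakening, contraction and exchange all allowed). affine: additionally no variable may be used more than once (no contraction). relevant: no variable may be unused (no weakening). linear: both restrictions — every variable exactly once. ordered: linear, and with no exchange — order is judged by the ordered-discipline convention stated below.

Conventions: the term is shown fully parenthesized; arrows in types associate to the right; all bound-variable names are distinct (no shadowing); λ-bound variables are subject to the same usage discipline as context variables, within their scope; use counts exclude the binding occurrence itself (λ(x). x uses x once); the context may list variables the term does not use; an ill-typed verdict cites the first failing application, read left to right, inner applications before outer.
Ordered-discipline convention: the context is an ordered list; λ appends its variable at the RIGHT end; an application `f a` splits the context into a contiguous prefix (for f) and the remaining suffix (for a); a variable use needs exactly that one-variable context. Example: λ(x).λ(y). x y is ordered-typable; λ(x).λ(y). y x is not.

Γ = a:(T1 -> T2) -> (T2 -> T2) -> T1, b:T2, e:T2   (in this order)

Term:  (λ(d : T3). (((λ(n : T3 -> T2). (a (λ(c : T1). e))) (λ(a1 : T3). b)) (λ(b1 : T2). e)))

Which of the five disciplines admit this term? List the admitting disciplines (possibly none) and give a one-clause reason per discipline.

admitted in: unrestricted
counts: a ×1, b ×1, e ×2, d (λ-bound) ×0, n (λ-bound) ×0, c (λ-bound) ×0, a1 (λ-bound) ×0, b1 (λ-bound) ×0
use order (left to right): a, e, b, e
typing: ✓ — T3 -> T1
ordered ✗ (needs contraction — e ×2; d, n, c, a1, b1 left unused)
linear ✗ (needs contraction — e ×2; d, n, c, a1, b1 left unused)
affine ✗ (needs contraction — e ×2)
relevant ✗ (d, n, c, a1, b1 left unused)
unrestricted ✓ (type-checks (T3 -> T1) and nothing is barred)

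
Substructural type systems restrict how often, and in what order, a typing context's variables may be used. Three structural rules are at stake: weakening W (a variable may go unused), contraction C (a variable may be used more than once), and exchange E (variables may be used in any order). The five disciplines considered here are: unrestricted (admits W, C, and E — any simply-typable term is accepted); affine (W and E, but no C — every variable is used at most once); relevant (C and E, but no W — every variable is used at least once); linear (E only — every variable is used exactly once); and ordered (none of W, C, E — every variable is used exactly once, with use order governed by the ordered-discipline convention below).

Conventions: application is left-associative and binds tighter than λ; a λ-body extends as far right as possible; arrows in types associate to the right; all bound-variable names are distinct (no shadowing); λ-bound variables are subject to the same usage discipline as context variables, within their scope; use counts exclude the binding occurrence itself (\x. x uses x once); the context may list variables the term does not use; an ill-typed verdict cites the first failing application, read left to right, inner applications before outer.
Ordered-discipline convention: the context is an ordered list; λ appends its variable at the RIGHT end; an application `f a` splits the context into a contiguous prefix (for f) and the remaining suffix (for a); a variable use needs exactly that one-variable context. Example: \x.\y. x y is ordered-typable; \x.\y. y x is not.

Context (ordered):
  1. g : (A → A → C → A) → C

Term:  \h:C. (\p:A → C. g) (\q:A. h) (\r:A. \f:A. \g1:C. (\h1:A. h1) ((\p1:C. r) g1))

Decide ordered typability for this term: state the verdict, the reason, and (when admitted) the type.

no — needs weakening: p, q, f, p1 unused
usage: g=1, h (λ-bound)=1, p (λ-bound)=0, q (λ-bound)=0, r (λ-bound)=1, f (λ-bound)=0, g1 (λ-bound)=1, h1 (λ-bound)=1, p1 (λ-bound)=0
order of uses: g, h, h1, r, g1
typing: ✓ — C → C
summary: ordered ✗; linear ✗; affine ✓; relevant ✗; unrestricted ✓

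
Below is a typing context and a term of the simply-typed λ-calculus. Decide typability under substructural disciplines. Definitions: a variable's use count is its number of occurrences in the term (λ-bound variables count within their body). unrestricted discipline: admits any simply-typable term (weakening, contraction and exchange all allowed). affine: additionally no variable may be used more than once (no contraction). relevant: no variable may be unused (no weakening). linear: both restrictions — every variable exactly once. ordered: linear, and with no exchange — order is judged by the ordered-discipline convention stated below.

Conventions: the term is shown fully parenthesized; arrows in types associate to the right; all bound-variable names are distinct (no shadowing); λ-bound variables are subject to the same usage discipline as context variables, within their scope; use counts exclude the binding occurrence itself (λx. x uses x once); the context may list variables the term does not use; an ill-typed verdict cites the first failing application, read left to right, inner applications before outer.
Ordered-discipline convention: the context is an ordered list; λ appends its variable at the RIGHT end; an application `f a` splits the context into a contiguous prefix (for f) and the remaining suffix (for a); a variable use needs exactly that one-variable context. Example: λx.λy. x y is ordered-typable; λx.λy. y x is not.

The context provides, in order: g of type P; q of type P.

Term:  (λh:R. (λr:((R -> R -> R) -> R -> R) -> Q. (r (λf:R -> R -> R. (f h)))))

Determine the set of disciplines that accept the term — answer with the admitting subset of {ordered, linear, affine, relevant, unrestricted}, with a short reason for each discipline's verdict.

admitted in: affine, unrestricted
variable uses: g ×0, q ×0, h (bound) ×1, r (bound) ×1, f (bound) ×1
uses in reading order: r, f, h
typing: the term checks, with type R -> (((R -> R -> R) -> R -> R) -> Q) -> Q
ordered: ✗, g, q left unused
linear: ✗, g, q left unused
affine: ✓, g, q, h, r, f: no repeats, contraction unneeded
relevant: ✗, g, q left unused
unrestricted: ✓, well-typed at R -> (((R -> R -> R) -> R -> R) -> Q) -> Q; no restrictions here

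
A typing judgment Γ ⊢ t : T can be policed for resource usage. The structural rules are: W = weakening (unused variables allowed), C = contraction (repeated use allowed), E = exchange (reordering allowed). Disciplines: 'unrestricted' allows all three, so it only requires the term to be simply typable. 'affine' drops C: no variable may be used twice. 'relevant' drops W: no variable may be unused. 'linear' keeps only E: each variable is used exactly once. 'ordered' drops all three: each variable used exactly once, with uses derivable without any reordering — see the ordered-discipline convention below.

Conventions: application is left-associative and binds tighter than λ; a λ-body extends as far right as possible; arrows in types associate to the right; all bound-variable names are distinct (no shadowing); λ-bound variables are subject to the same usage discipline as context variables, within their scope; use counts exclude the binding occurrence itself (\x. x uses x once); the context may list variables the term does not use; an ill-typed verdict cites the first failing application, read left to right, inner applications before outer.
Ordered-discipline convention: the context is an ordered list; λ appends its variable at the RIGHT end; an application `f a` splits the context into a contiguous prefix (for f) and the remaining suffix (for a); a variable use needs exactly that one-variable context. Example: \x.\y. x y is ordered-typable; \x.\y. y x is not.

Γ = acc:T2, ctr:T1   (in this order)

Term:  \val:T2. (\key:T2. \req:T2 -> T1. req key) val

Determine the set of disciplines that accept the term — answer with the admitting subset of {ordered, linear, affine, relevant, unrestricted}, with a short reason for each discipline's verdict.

admitted by: affine, unrestricted
counts: acc=0; ctr=0; val (λ-bound)=1; key (λ-bound)=1; req (λ-bound)=1
use order (left to right): req, key, val
typing: the term checks, with type T2 -> (T2 -> T1) -> T1
ordered: ✗ — acc, ctr left unused
linear: ✗ — acc, ctr left unused
affine: ✓ — acc, ctr, val, key, req: no repeats, contraction unneeded
relevant: ✗ — acc, ctr left unused
unrestricted: ✓ — typability at T2 -> (T2 -> T1) -> T1 is all that's needed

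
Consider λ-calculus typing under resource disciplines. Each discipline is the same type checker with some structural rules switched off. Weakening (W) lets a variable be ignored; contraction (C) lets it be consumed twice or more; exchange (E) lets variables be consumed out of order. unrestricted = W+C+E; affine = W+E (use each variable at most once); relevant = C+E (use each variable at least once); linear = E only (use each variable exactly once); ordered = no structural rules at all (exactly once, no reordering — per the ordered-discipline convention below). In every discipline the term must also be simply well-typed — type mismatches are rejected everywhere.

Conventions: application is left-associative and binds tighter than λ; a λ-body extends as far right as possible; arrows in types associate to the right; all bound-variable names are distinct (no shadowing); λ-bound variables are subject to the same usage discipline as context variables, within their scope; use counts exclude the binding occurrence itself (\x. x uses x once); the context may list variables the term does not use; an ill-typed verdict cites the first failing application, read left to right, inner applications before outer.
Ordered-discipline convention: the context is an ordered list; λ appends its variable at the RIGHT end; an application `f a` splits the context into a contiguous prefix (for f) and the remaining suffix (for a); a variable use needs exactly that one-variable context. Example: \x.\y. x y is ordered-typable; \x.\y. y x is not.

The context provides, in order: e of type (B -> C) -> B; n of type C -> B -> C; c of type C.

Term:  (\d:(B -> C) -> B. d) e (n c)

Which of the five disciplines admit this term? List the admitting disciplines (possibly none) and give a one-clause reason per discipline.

admitting disciplines: ordered, linear, affine, relevant, unrestricted
use counts: e ×1, n ×1, c ×1, d [bound] ×1
left-to-right use order: d, e, n, c
typing: well-typed — term : B
ordered ✓ (e, n, c, d: once each, no exchange needed)
linear ✓ (exactly-once usage across e, n, c, d)
affine ✓ (no duplicate uses among e, n, c, d)
relevant ✓ (e, n, c, d: all used, weakening unneeded)
unrestricted ✓ (well-typed at B; no restrictions here)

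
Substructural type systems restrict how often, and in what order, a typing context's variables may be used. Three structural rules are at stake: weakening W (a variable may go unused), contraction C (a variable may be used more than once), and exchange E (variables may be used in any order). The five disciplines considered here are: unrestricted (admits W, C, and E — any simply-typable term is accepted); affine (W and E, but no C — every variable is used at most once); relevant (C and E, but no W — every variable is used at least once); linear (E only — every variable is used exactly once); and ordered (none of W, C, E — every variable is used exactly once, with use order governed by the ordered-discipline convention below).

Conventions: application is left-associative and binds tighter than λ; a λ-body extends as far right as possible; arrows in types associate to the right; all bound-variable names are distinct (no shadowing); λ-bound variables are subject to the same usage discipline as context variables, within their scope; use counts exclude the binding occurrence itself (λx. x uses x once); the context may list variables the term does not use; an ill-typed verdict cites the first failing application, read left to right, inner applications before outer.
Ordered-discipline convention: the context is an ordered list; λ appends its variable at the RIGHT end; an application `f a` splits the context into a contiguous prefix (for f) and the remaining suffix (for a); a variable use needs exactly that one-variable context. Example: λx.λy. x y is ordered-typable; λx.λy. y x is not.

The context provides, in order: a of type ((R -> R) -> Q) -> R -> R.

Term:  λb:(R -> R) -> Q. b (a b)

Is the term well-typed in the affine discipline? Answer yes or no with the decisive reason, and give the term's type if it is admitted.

no — needs contraction — b ×2
variable uses: a: 1, b [bound]: 2
order of uses: b, a, b
typing: well-typed at ((R -> R) -> Q) -> Q
summary: ordered ✗ | linear ✗ | affine ✗ | relevant ✓ | unrestricted ✓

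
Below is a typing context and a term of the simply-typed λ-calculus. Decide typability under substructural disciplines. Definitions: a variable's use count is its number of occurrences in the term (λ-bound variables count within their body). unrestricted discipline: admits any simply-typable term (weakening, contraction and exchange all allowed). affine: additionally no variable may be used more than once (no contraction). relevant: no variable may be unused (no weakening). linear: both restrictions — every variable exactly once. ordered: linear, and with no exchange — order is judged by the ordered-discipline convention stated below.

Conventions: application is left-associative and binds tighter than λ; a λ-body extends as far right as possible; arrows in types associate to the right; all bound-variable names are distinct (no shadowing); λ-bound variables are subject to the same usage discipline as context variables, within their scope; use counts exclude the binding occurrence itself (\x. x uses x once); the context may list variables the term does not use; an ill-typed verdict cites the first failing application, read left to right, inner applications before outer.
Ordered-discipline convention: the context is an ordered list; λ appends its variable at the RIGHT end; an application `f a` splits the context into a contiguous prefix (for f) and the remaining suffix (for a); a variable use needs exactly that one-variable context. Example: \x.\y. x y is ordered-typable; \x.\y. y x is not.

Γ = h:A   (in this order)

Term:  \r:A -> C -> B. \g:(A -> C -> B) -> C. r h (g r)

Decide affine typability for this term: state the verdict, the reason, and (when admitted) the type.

no — uses contraction: r ×2
counts: h=1, r [bound]=2, g [bound]=1
order of uses: r, h, g, r
typing: well-typed — term : (A -> C -> B) -> ((A -> C -> B) -> C) -> B
summary: ordered ✗ · linear ✗ · affine ✗ · relevant ✓ · unrestricted ✓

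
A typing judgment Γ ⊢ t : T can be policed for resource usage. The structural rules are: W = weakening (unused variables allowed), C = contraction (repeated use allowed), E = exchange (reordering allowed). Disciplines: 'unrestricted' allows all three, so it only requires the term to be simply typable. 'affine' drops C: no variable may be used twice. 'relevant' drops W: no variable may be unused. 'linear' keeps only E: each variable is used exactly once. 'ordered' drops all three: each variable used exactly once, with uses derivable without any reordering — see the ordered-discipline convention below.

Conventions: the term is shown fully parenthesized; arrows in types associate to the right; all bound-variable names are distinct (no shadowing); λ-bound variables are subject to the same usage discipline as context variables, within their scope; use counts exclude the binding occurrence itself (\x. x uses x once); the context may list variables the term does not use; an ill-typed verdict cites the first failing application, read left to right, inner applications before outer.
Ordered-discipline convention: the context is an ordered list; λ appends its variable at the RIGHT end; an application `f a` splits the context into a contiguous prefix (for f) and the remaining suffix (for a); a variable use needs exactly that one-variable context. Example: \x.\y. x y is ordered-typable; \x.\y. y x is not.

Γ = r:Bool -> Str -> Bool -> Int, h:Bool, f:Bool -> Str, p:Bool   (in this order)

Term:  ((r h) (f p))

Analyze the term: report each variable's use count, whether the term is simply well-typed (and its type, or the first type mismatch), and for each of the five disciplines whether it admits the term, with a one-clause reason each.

usage: r=1; h=1; f=1; p=1
use order (left to right): r, h, f, p
typing: ✓ — Bool -> Int
ordered: ✓ — r, h, f, p: once each, no exchange needed
linear: ✓ — r, h, f, p: one use apiece
affine: ✓ — at most one use each (r, h, f, p)
relevant: ✓ — every one of r, h, f, p appears
unrestricted: ✓ — typability at Bool -> Int is all that's needed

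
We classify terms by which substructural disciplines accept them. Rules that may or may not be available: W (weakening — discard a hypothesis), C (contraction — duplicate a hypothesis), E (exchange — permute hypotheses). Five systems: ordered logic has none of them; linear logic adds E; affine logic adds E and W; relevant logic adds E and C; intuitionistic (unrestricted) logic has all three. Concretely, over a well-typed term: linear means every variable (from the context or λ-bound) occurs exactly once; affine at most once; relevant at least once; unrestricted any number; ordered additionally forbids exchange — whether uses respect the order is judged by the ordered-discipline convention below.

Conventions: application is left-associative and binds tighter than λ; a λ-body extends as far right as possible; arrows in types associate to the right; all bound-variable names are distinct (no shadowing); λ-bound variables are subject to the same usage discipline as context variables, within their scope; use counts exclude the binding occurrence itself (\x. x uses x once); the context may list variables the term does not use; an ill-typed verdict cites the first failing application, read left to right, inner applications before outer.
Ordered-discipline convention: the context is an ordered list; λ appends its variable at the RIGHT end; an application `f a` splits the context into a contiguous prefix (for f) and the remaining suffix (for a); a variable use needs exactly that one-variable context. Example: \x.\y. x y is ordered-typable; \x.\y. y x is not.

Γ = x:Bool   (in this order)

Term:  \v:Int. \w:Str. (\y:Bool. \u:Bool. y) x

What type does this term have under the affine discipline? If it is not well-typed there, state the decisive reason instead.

term : Int -> Str -> Bool -> Bool
usage: x: 1, v [bound]: 0, w [bound]: 0, y [bound]: 1, u [bound]: 0
order of uses: y, x
typing: well-typed — term : Int -> Str -> Bool -> Bool
all disciplines: ordered ✗; linear ✗; affine ✓; relevant ✗; unrestricted ✓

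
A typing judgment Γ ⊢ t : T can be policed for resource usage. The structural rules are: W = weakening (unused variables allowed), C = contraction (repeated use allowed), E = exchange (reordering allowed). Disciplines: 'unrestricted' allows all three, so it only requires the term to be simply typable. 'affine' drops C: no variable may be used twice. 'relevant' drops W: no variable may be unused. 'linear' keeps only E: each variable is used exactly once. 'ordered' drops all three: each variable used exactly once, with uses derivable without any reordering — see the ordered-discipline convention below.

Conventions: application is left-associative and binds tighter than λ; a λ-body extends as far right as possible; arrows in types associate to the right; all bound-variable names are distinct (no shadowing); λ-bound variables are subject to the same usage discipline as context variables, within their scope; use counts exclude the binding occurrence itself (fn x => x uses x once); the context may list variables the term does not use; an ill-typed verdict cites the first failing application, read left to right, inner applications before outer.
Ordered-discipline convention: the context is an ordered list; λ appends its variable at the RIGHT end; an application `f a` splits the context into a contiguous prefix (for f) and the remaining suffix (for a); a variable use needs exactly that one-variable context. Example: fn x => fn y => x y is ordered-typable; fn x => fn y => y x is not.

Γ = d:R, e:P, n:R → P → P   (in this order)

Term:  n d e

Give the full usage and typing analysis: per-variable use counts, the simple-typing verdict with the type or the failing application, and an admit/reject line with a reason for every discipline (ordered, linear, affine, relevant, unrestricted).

usage: d: 1×, e: 1×, n: 1×
use order (left to right): n, d, e
typing: the term checks, with type P
ordered ✗ (use order n, d, e needs exchange)
linear ✓ (exactly-once usage across d, e, n)
affine ✓ (none of d, e, n used more than once)
relevant ✓ (at least one use each (d, e, n))
unrestricted ✓ (simply typable at P; W, C, E all held)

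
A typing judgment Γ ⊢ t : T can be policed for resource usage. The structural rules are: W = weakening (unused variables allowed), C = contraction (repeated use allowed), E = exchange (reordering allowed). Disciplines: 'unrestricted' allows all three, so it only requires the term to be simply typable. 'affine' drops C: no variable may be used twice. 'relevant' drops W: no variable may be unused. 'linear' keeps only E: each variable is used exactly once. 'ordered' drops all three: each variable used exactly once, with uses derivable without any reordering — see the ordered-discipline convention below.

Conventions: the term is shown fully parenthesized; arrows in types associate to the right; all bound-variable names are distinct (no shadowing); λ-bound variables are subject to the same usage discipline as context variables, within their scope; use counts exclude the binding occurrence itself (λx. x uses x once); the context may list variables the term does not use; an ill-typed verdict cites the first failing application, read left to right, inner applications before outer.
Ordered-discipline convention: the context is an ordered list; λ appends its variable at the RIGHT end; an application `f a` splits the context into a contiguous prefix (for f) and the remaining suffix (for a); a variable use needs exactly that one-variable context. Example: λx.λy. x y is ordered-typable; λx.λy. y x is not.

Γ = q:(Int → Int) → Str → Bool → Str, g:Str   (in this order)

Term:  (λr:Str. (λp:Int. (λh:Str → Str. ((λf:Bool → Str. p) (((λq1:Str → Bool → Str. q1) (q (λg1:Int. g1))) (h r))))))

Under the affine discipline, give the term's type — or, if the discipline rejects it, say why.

term : Str → Int → (Str → Str) → Int
use counts: q=1; g=0; r (bound)=1; p (bound)=1; h (bound)=1; f (bound)=0; q1 (bound)=1; g1 (bound)=1
use order (left to right): p, q1, q, g1, h, r
typing: well-typed — term : Str → Int → (Str → Str) → Int
per-discipline verdicts: ordered ✗; linear ✗; affine ✓; relevant ✗; unrestricted ✓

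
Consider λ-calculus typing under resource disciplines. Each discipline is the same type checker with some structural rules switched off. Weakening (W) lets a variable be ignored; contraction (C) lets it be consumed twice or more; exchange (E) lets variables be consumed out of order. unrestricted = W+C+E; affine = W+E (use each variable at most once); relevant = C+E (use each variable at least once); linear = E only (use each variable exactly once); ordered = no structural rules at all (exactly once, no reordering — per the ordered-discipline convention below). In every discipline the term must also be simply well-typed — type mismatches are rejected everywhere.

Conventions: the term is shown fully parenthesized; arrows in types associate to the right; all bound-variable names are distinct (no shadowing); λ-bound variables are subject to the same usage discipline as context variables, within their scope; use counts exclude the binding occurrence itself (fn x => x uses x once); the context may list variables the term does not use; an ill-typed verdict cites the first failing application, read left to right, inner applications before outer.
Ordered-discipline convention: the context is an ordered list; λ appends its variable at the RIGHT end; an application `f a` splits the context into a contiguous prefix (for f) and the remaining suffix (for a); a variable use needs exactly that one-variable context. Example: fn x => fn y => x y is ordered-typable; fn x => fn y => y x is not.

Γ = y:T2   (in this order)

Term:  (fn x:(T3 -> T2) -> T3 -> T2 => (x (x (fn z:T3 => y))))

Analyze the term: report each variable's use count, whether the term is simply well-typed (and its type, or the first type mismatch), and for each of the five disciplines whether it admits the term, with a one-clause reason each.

variable uses: y ×1; x (bound) ×2; z (bound) ×0
uses in reading order: x, x, y
typing: well-typed — term : ((T3 -> T2) -> T3 -> T2) -> T3 -> T2
ordered: ✗, repeated use of x ×2; z left unused
linear: ✗, repeated use of x ×2; z left unused
affine: ✗, repeated use of x ×2
relevant: ✗, z left unused
unrestricted: ✓, simply typable at ((T3 -> T2) -> T3 -> T2) -> T3 -> T2; W, C, E all held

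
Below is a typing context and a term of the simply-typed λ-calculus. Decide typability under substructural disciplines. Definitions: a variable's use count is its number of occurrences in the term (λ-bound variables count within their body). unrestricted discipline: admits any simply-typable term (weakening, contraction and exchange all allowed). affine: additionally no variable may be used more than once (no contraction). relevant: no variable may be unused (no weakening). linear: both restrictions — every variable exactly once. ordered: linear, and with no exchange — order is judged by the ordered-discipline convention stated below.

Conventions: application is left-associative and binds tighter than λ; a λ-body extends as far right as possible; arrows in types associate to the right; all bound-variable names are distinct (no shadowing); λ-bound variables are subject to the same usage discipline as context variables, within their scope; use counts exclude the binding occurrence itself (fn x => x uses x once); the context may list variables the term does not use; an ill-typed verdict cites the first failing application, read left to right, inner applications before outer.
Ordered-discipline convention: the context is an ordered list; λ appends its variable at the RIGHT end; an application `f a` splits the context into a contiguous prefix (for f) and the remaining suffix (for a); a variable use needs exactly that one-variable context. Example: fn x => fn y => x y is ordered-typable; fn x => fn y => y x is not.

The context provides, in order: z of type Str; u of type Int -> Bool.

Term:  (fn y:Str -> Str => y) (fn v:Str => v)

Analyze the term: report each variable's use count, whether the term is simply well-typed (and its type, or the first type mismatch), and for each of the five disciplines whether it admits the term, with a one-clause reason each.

use counts: z: 0, u: 0, y (bound): 1, v (bound): 1
order of uses: y, v
typing: well-typed at Str -> Str
ordered: ✗ — unused: z, u — weakening required
linear: ✗ — unused: z, u — weakening required
affine: ✓ — at most one use each (z, u, y, v)
relevant: ✗ — unused: z, u — weakening required
unrestricted: ✓ — type-checks (Str -> Str) and nothing is barred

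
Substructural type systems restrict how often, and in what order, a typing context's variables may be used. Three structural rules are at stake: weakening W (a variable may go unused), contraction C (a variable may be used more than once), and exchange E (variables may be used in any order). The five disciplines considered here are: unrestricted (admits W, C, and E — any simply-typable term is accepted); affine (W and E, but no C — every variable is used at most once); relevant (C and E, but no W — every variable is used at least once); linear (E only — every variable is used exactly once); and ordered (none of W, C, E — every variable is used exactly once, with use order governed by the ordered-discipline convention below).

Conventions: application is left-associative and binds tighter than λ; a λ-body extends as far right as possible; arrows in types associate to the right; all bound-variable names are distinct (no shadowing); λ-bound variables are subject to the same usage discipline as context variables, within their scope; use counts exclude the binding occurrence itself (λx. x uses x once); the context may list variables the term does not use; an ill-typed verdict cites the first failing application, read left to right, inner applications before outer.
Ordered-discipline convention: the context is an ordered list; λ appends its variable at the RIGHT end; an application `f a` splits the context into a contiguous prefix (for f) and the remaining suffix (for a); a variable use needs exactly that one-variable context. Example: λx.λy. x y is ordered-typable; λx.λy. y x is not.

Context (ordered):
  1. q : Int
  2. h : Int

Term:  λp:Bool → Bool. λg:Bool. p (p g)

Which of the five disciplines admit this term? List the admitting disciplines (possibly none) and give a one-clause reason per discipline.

admitted in: unrestricted
usage: q ×0; h ×0; p (λ-bound) ×2; g (λ-bound) ×1
order of uses: p, p, g
typing: well-typed — term : (Bool → Bool) → Bool → Bool
ordered: ✗ — repeated use of p ×2; q, h left unused
linear: ✗ — repeated use of p ×2; q, h left unused
affine: ✗ — repeated use of p ×2
relevant: ✗ — q, h left unused
unrestricted: ✓ — typability at (Bool → Bool) → Bool → Bool is all that's needed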